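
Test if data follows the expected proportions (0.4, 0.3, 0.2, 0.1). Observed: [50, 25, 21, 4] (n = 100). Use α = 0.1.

Expected: [40.0, 30.0, 20.0, 10.0]. χ² = 6.983. df = 3, critical = 6.251. Reject H₀.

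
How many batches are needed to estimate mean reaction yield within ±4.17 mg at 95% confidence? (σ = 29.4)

n = (z*σ/E)² = (1.96×29.4/4.17)² = 191.0 → n = 191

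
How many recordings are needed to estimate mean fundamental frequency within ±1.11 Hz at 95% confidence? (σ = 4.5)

n = (z*σ/E)² = (1.96×4.5/1.11)² = 63.1 → n = 64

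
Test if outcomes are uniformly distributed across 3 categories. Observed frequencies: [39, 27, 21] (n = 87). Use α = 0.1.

Expected = 29 each. χ² = Σ(O-E)²/E = 5.793. df = 2, critical value = 4.605. Reject H₀.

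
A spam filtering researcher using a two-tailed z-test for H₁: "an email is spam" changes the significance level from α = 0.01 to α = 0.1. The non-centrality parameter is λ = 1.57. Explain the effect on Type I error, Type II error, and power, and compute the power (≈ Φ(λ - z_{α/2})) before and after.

Increasing α from 0.01 to 0.1:
• Type I error rate increases (α is the Type I rate by definition).
• Critical value moves from z_{α/2} = 2.576 to 1.645, so power = Φ(λ - z_{α/2}) goes from Φ(1.57 - 2.576) = 0.157 to Φ(1.57 - 1.645) = 0.47.
• Type II error rate β = 1 - power therefore decreases (0.843 → 0.53).
Appropriate when false negatives are costly — here, a spam email lands in the inbox.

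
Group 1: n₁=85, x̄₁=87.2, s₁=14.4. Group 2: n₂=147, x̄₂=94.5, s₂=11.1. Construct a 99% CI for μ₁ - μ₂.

Difference = -7.3. SE = √(14.4²/85 + 11.1²/147) = 1.81. CI = (-11.96, -2.64)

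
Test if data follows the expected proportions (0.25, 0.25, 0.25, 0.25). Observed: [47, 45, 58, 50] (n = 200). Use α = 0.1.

Expected: [50.0, 50.0, 50.0, 50.0]. χ² = 1.96. df = 3, critical = 6.251. Fail to reject H₀.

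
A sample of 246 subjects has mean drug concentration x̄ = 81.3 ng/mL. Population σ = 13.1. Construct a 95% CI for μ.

CI = x̄ ± z*(σ/√n) = 81.3 ± 1.96(13.1/√246) = 81.3 ± 1.64 = (79.66, 82.94)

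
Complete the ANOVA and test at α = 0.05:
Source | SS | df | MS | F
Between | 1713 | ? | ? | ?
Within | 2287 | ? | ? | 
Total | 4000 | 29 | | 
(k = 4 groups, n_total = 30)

df_between = 3, df_within = 26. MS_between = 571.0, MS_within = 87.96. F = 6.491, F_crit ≈ 2.975. Reject H₀.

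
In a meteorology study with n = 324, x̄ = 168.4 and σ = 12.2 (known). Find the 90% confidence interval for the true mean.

CI = x̄ ± z*(σ/√n) = 168.4 ± 1.645(12.2/√324) = 168.4 ± 1.11 = (167.29, 169.51)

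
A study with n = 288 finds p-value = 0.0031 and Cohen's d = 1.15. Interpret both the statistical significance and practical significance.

Statistically significant (p = 0.0031 < 0.05). Cohen's d = 1.15 indicates a large effect size. Both statistical and practical significance should be considered.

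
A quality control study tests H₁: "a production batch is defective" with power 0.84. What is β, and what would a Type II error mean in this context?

β = 1 - power = 1 - 0.84 = 0.16. A Type II error is failing to reject H₀ when H₀ is false (false negative) — here, failing to conclude that a production batch is defective when in fact it is true. Consequence: shipping a defective batch — faulty products reach customers.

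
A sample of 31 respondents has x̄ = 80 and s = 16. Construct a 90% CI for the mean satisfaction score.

CI = x̄ ± t*(s/√n) = 80 ± 1.697(16/√31) = (75.12, 84.88)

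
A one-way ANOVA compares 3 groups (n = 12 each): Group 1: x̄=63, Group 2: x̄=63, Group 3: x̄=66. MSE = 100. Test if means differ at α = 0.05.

Grand mean = 64.0. SS_between = 72.0, MS_between = 36.0. F = 0.36, F_crit ≈ 3.285. Fail to reject H₀.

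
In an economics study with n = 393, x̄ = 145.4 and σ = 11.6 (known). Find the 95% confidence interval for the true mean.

CI = x̄ ± z*(σ/√n) = 145.4 ± 1.96(11.6/√393) = 145.4 ± 1.15 = (144.25, 146.55)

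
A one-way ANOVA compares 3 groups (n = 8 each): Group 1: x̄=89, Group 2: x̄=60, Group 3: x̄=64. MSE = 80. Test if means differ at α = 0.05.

Grand mean = 71.0. SS_between = 3952.0, MS_between = 1976.0. F = 24.7, F_crit ≈ 3.467. Reject H₀.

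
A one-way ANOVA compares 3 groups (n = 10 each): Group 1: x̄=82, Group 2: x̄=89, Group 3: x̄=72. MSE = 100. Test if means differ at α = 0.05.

Grand mean = 81.0. SS_between = 1460.0, MS_between = 730.0. F = 7.3, F_crit ≈ 3.354. Reject H₀.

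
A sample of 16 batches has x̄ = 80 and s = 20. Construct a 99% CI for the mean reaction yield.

CI = x̄ ± t*(s/√n) = 80 ± 2.947(20/√16) = (65.27, 94.73)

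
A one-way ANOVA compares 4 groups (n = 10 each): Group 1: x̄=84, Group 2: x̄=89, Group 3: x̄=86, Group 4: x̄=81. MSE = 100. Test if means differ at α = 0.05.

Grand mean = 85.0. SS_between = 340.0, MS_between = 113.33. F = 1.133, F_crit ≈ 2.866. Fail to reject H₀.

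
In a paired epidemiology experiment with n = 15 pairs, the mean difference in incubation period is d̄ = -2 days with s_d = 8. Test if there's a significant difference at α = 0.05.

t = d̄/(s_d/√n) = -2/(8/√15) = -0.968. df = 14, critical t = ±2.145. Fail to reject H₀.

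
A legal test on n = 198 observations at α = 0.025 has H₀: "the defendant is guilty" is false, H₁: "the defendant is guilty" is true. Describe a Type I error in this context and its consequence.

Type I error: rejecting H₀ when it is true — concluding that the defendant is guilty when in fact it is not. Consequence: convicting an innocent person.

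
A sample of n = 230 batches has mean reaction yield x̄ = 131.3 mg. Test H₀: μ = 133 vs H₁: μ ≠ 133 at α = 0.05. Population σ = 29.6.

z = (x̄ - μ₀)/(σ/√n) = (131.3 - 133)/(29.6/√230) = -0.871. Critical value: ±1.96. Since |-0.871| ≤ 1.96, Fail to reject H₀.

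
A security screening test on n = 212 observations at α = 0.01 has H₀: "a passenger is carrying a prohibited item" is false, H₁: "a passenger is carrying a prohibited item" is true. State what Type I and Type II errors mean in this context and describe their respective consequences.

Type I (false positive): concluding that a passenger is carrying a prohibited item when it is not — detaining an innocent passenger — delay and inconvenience. Type II (false negative): failing to conclude that a passenger is carrying a prohibited item when it is — letting a prohibited item through — security breach. Which is costlier depends on domain priorities and is a judgement call rather than a statistical fact.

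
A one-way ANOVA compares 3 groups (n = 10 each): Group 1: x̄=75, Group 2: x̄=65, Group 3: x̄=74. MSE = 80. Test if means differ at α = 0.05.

Grand mean = 71.33. SS_between = 606.67, MS_between = 303.33. F = 3.792, F_crit ≈ 3.354. Reject H₀.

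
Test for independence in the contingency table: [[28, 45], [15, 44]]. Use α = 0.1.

χ² = 2.485. df = 1, critical = 2.706. Fail to reject H₀. No evidence of dependence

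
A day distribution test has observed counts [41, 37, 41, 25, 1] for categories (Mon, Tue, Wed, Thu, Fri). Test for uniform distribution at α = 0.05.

Expected = 29 each. χ² = Σ(O-E)²/E = 39.724. df = 4, critical value = 9.488. Reject H₀.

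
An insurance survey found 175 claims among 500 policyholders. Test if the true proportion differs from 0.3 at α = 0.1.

p̂ = 0.35, p₀ = 0.3. z = (p̂ - p₀)/√(p₀(1-p₀)/n) = 2.44. Critical: ±1.645. Reject H₀.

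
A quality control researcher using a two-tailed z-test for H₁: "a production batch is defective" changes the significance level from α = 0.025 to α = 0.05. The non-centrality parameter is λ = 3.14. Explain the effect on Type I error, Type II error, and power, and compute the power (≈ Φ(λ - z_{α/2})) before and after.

Increasing α from 0.025 to 0.05:
• Type I error rate increases (α is the Type I rate by definition).
• Critical value moves from z_{α/2} = 2.241 to 1.96, so power = Φ(λ - z_{α/2}) goes from Φ(3.14 - 2.241) = 0.816 to Φ(3.14 - 1.96) = 0.881.
• Type II error rate β = 1 - power therefore decreases (0.184 → 0.119).
Appropriate when false negatives are costly — here, shipping a defective batch — faulty products reach customers.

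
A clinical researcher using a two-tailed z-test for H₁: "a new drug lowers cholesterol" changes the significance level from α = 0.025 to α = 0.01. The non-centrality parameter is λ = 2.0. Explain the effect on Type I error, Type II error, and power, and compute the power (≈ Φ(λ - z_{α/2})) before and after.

Decreasing α from 0.025 to 0.01:
• Type I error rate decreases (α is the Type I rate by definition).
• Critical value moves from z_{α/2} = 2.241 to 2.576, so power = Φ(λ - z_{α/2}) goes from Φ(2.0 - 2.241) = 0.405 to Φ(2.0 - 2.576) = 0.282.
• Type II error rate β = 1 - power therefore increases (0.595 → 0.718).
Appropriate when false positives are costly — here, approving an ineffective drug — patients take a useless medication and may skip effective alternatives.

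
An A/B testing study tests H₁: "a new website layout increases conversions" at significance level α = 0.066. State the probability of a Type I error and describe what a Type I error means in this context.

P(Type I error) = α = 0.066. A Type I error is rejecting H₀ when H₀ is actually true (false positive) — here, concluding that a new website layout increases conversions when in fact this is not the case. Consequence: rolling out a layout that doesn't actually help — wasted engineering effort.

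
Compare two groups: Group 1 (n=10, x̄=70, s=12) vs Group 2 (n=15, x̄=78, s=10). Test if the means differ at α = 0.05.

Pooled sp = 10.83. t = -1.81, df = 23. Critical t = ±2.069. Fail to reject H₀.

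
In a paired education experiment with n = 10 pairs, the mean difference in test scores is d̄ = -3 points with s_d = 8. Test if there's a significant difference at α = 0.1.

t = d̄/(s_d/√n) = -3/(8/√10) = -1.186. df = 9, critical t = ±1.833. Fail to reject H₀.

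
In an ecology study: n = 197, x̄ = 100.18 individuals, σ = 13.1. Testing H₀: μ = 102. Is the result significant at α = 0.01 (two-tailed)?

z = (100.18 - 102)/(13.1/√197) = -1.95. Since |z| ≤ 2.576, not significant at α = 0.01.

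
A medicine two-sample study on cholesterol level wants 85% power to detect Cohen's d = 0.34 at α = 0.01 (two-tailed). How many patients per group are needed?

z_{α/2} = 2.576, z_β = Φ⁻¹(0.85) = 1.036. For small effect (d = 0.34): n per group = 2(z_{α/2} + z_β)²/d² = 2(2.576 + 1.036)²/0.34² = 225.7 → 226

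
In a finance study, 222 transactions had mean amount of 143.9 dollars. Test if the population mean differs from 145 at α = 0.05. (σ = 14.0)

z = (x̄ - μ₀)/(σ/√n) = (143.9 - 145)/(14.0/√222) = -1.171. Critical value: ±1.96. Since |-1.171| ≤ 1.96, Fail to reject H₀.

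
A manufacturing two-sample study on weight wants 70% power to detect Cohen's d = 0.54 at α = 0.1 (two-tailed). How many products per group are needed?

z_{α/2} = 1.645, z_β = Φ⁻¹(0.7) = 0.524. For medium effect (d = 0.54): n per group = 2(z_{α/2} + z_β)²/d² = 2(1.645 + 0.524)²/0.54² = 32.3 → 33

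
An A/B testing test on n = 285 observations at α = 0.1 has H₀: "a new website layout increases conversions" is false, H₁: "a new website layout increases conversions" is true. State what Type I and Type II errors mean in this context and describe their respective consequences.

Type I (false positive): concluding that a new website layout increases conversions when it is not — rolling out a layout that doesn't actually help — wasted engineering effort. Type II (false negative): failing to conclude that a new website layout increases conversions when it is — discarding a layout that would have improved conversions — lost revenue. Which is costlier depends on domain priorities and is a judgement call rather than a statistical fact.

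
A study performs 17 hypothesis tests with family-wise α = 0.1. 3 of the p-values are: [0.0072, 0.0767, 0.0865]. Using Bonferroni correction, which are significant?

Bonferroni α = 0.1/17 = 0.00588. None of the given p-values are significant.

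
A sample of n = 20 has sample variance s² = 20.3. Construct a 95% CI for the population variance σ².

df = 19. χ²_{0.025} = 32.852, χ²_{0.975} = 8.907. CI for σ² = ((n-1)s²/χ²_{α/2}, (n-1)s²/χ²_{1-α/2}) = (19·20.3/32.852, 19·20.3/8.907) = (11.74, 43.3)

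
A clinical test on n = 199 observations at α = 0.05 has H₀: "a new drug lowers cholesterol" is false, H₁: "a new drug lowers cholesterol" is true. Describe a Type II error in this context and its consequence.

Type II error: failing to reject H₀ when it is false — concluding that a new drug lowers cholesterol is not supported when in fact it is. Consequence: shelving an effective drug — patients miss out on a treatment that would have helped.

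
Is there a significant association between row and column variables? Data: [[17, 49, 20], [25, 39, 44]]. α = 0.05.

χ² = 9.285. df = 2, critical = 5.991. Reject H₀. Variables are dependent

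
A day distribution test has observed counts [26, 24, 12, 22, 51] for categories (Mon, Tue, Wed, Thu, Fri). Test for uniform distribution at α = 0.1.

Expected = 27 each. χ² = Σ(O-E)²/E = 30.963. df = 4, critical value = 7.779. Reject H₀.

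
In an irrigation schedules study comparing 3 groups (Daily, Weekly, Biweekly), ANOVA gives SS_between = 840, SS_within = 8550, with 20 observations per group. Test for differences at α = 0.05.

df_between = 2, df_within = 57. F = MS_between/MS_within = 420.0/150.0 = 2.8. F_crit ≈ 3.159. Fail to reject H₀.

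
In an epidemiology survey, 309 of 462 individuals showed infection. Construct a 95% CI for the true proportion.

p̂ = 0.669. CI = p̂ ± z*√(p̂(1-p̂)/n) = (0.626, 0.712)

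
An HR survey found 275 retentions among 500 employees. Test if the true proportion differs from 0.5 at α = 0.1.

p̂ = 0.55, p₀ = 0.5. z = (p̂ - p₀)/√(p₀(1-p₀)/n) = 2.236. Critical: ±1.645. Reject H₀.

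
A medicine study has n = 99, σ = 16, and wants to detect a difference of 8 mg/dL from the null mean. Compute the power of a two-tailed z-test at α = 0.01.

SE = σ/√n = 16/√99 = 1.608. Non-centrality λ = d/SE = 8/1.608 = 4.975. Power ≈ Φ(λ - z_{α/2}) = Φ(4.975 - 2.576) = Φ(2.399) = 0.992.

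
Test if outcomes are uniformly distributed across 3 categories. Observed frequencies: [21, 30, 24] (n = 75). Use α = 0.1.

Expected = 25 each. χ² = Σ(O-E)²/E = 1.68. df = 2, critical value = 4.605. Fail to reject H₀.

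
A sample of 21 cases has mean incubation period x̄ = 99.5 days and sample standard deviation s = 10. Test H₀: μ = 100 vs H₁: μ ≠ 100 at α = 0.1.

t = (x̄ - μ₀)/(s/√n) = (99.5 - 100)/(10/√21) = -0.229. df = 20, critical t = ±1.725. Fail to reject H₀.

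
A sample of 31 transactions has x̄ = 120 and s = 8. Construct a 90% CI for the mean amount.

CI = x̄ ± t*(s/√n) = 120 ± 1.697(8/√31) = (117.56, 122.44)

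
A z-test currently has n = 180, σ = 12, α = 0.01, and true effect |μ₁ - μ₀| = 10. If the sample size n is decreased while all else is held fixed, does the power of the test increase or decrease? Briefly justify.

Power decreases: a smaller n inflates the standard error σ/√n, pulling the sampling distribution under H₁ back toward the critical value.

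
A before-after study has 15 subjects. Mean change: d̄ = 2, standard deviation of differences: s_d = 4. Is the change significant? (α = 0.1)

t = d̄/(s_d/√n) = 2/(4/√15) = 1.936. df = 14, critical t = ±1.761. Reject H₀.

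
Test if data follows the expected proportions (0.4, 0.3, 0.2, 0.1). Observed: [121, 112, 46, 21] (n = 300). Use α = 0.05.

Expected: [120.0, 90.0, 60.0, 30.0]. χ² = 11.353. df = 3, critical = 7.815. Reject H₀.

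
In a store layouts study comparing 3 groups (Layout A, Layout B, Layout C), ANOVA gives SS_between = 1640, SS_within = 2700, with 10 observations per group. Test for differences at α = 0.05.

df_between = 2, df_within = 27. F = MS_between/MS_within = 820.0/100.0 = 8.2. F_crit ≈ 3.354. Reject H₀. At least one mean differs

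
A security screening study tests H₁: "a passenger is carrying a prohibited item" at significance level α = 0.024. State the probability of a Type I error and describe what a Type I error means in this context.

P(Type I error) = α = 0.024. A Type I error is rejecting H₀ when H₀ is actually true (false positive) — here, concluding that a passenger is carrying a prohibited item when in fact this is not the case. Consequence: detaining an innocent passenger — delay and inconvenience.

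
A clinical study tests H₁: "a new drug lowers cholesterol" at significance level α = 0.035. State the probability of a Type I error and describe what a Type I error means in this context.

P(Type I error) = α = 0.035. A Type I error is rejecting H₀ when H₀ is actually true (false positive) — here, concluding that a new drug lowers cholesterol when in fact this is not the case. Consequence: approving an ineffective drug — patients take a useless medication and may skip effective alternatives.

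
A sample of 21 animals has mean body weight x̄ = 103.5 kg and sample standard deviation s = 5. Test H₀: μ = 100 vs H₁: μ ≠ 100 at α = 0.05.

t = (x̄ - μ₀)/(s/√n) = (103.5 - 100)/(5/√21) = 3.208. df = 20, critical t = ±2.086. Reject H₀.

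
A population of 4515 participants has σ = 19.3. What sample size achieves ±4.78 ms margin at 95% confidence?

Without FPC: n₀ = (1.96×19.3/4.78)² = 62.628. With FPC: n = n₀N/(n₀+N-1) = 61.8 → n = 62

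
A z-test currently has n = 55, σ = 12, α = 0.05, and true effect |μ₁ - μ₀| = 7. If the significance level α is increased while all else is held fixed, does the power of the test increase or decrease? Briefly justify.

Power increases: a larger α lowers the critical value, so more of the H₁ sampling distribution falls in the rejection region.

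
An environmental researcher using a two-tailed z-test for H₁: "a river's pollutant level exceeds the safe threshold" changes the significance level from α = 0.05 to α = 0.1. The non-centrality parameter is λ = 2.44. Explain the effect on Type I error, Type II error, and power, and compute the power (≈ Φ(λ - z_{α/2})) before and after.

Increasing α from 0.05 to 0.1:
• Type I error rate increases (α is the Type I rate by definition).
• Critical value moves from z_{α/2} = 1.96 to 1.645, so power = Φ(λ - z_{α/2}) goes from Φ(2.44 - 1.96) = 0.684 to Φ(2.44 - 1.645) = 0.787.
• Type II error rate β = 1 - power therefore decreases (0.316 → 0.213).
Appropriate when false negatives are costly — here, allowing unsafe pollution to continue.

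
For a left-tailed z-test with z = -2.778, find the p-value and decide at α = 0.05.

p = P(Z < -2.778) = Φ(-2.778) ≈ 0.0027. Since p < 0.05, reject H₀ (significant) at α = 0.05.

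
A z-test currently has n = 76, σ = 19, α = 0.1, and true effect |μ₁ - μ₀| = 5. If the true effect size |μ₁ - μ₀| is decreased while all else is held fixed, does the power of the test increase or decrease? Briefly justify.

Power decreases: a smaller true effect decreases the non-centrality λ = |μ₁ - μ₀|/(σ/√n).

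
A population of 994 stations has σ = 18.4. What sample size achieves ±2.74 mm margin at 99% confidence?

Without FPC: n₀ = (2.576×18.4/2.74)² = 299.245. With FPC: n = n₀N/(n₀+N-1) = 230.2 → n = 231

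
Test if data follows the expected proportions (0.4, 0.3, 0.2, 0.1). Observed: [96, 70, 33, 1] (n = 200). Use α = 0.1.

Expected: [80.0, 60.0, 40.0, 20.0]. χ² = 24.142. df = 3, critical = 6.251. Reject H₀.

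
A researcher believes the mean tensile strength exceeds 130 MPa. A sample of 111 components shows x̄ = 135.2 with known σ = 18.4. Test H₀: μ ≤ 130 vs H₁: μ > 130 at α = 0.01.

z = 2.977. Critical value: 2.33. Reject H₀.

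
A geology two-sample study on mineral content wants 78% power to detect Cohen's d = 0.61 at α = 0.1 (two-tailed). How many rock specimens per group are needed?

z_{α/2} = 1.645, z_β = Φ⁻¹(0.78) = 0.772. For medium effect (d = 0.61): n per group = 2(z_{α/2} + z_β)²/d² = 2(1.645 + 0.772)²/0.61² = 31.4 → 32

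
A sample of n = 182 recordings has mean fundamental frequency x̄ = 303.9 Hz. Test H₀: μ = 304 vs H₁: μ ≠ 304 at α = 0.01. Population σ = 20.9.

z = (x̄ - μ₀)/(σ/√n) = (303.9 - 304)/(20.9/√182) = -0.065. Critical value: ±2.576. Since |-0.065| ≤ 2.576, Fail to reject H₀.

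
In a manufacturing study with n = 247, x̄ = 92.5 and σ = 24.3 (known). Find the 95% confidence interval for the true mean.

CI = x̄ ± z*(σ/√n) = 92.5 ± 1.96(24.3/√247) = 92.5 ± 3.03 = (89.47, 95.53)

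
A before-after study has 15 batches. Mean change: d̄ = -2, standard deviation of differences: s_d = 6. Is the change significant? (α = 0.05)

t = d̄/(s_d/√n) = -2/(6/√15) = -1.291. df = 14, critical t = ±2.145. Fail to reject H₀.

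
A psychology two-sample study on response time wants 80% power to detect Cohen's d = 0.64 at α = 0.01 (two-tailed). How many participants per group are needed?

z_{α/2} = 2.576, z_β = Φ⁻¹(0.8) = 0.842. For medium effect (d = 0.64): n per group = 2(z_{α/2} + z_β)²/d² = 2(2.576 + 0.842)²/0.64² = 57.04 → 58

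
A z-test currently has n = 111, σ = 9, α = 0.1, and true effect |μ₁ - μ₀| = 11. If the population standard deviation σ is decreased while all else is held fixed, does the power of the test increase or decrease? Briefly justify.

Power increases: a smaller σ shrinks the standard error σ/√n, moving the sampling distribution under H₁ further from the critical value.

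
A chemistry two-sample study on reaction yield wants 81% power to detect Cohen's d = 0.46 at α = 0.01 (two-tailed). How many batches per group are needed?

z_{α/2} = 2.576, z_β = Φ⁻¹(0.81) = 0.878. For small effect (d = 0.46): n per group = 2(z_{α/2} + z_β)²/d² = 2(2.576 + 0.878)²/0.46² = 112.8 → 113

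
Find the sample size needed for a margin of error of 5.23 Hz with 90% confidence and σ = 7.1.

n = (z*σ/E)² = (1.645×7.1/5.23)² = 5.0 → n = 5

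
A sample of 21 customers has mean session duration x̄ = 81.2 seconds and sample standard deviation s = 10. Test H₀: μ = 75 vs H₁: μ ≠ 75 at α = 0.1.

t = (x̄ - μ₀)/(s/√n) = (81.2 - 75)/(10/√21) = 2.841. df = 20, critical t = ±1.725. Reject H₀.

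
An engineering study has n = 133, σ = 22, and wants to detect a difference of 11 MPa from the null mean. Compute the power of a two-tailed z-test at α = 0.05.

SE = σ/√n = 22/√133 = 1.908. Non-centrality λ = d/SE = 11/1.908 = 5.766. Power ≈ Φ(λ - z_{α/2}) = Φ(5.766 - 1.96) = Φ(3.806) = 1.0.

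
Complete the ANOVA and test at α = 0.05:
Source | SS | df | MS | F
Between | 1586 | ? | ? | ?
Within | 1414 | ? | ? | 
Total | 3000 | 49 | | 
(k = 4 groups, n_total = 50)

df_between = 3, df_within = 46. MS_between = 528.67, MS_within = 30.74. F = 17.198, F_crit ≈ 2.807. Reject H₀.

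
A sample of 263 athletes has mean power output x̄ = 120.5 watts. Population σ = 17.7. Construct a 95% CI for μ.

CI = x̄ ± z*(σ/√n) = 120.5 ± 1.96(17.7/√263) = 120.5 ± 2.14 = (118.36, 122.64)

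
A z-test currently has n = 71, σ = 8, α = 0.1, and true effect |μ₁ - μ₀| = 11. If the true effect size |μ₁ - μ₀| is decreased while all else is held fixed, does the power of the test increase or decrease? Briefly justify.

Power decreases: a smaller true effect decreases the non-centrality λ = |μ₁ - μ₀|/(σ/√n).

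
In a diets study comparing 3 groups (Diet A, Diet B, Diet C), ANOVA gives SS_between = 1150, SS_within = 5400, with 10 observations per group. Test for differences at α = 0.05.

df_between = 2, df_within = 27. F = MS_between/MS_within = 575.0/200.0 = 2.875. F_crit ≈ 3.354. Fail to reject H₀.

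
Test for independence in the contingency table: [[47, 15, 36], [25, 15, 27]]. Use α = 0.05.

χ² = 2.264. df = 2, critical = 5.991. Fail to reject H₀. No evidence of dependence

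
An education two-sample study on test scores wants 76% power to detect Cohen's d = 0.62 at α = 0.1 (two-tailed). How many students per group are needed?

z_{α/2} = 1.645, z_β = Φ⁻¹(0.76) = 0.706. For medium effect (d = 0.62): n per group = 2(z_{α/2} + z_β)²/d² = 2(1.645 + 0.706)²/0.62² = 28.8 → 29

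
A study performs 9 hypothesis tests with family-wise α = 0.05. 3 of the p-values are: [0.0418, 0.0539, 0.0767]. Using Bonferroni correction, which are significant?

Bonferroni α = 0.05/9 = 0.00556. None of the given p-values are significant.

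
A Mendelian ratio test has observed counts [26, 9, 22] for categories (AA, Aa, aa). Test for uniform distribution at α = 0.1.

Expected = 19 each. χ² = Σ(O-E)²/E = 8.316. df = 2, critical value = 4.605. Reject H₀.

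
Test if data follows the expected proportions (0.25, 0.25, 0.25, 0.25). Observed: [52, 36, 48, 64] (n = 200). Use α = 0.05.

Expected: [50.0, 50.0, 50.0, 50.0]. χ² = 8.0. df = 3, critical = 7.815. Reject H₀.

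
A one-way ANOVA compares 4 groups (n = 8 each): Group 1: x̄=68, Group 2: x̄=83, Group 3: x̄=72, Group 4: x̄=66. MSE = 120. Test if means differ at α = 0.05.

Grand mean = 72.25. SS_between = 1382.0, MS_between = 460.67. F = 3.839, F_crit ≈ 2.947. Reject H₀.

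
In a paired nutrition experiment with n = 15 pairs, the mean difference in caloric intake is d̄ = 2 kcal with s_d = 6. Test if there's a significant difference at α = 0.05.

t = d̄/(s_d/√n) = 2/(6/√15) = 1.291. df = 14, critical t = ±2.145. Fail to reject H₀.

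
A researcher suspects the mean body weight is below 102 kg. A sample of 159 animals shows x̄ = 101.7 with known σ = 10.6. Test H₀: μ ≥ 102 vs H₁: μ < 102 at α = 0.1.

z = -0.357. Critical value: -1.28. Fail to reject H₀.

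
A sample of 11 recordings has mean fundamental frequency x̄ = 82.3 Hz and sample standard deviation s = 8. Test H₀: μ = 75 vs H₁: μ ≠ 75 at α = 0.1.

t = (x̄ - μ₀)/(s/√n) = (82.3 - 75)/(8/√11) = 3.026. df = 10, critical t = ±1.812. Reject H₀.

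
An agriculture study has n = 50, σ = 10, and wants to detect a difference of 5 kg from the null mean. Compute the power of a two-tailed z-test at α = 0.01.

SE = σ/√n = 10/√50 = 1.414. Non-centrality λ = d/SE = 5/1.414 = 3.536. Power ≈ Φ(λ - z_{α/2}) = Φ(3.536 - 2.576) = Φ(0.96) = 0.831.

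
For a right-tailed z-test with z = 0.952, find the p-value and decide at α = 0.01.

p = P(Z > 0.952) = 1 - Φ(0.952) ≈ 0.1705. Since p ≥ 0.01, fail to reject H₀ (not significant) at α = 0.01.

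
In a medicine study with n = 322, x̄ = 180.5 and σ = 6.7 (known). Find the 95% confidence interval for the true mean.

CI = x̄ ± z*(σ/√n) = 180.5 ± 1.96(6.7/√322) = 180.5 ± 0.73 = (179.77, 181.23)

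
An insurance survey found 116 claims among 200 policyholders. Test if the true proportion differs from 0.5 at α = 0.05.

p̂ = 0.58, p₀ = 0.5. z = (p̂ - p₀)/√(p₀(1-p₀)/n) = 2.263. Critical: ±1.96. Reject H₀.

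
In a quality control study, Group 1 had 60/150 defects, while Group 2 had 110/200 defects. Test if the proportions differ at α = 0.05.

p̂₁ = 0.4, p̂₂ = 0.55, pooled p̂ = 0.486. z = -2.779. Critical: ±1.96. Reject H₀.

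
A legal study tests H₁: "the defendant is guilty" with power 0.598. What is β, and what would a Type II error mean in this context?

β = 1 - power = 1 - 0.598 = 0.402. A Type II error is failing to reject H₀ when H₀ is false (false negative) — here, failing to conclude that the defendant is guilty when in fact it is true. Consequence: acquitting a guilty person.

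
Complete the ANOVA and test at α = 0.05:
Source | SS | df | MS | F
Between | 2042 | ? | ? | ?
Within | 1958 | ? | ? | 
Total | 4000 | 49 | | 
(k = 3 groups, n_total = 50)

df_between = 2, df_within = 47. MS_between = 1021.0, MS_within = 41.66. F = 24.508, F_crit ≈ 3.195. Reject H₀.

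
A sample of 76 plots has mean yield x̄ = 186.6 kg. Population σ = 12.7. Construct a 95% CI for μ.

CI = x̄ ± z*(σ/√n) = 186.6 ± 1.96(12.7/√76) = 186.6 ± 2.86 = (183.74, 189.46)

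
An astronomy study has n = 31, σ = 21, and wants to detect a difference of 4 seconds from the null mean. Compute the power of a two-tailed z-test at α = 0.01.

SE = σ/√n = 21/√31 = 3.772. Non-centrality λ = d/SE = 4/3.772 = 1.061. Power ≈ Φ(λ - z_{α/2}) = Φ(1.061 - 2.576) = Φ(-1.515) = 0.065.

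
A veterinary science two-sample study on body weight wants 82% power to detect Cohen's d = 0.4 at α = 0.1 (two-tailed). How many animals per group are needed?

z_{α/2} = 1.645, z_β = Φ⁻¹(0.82) = 0.915. For small effect (d = 0.4): n per group = 2(z_{α/2} + z_β)²/d² = 2(1.645 + 0.915)²/0.4² = 81.9 → 82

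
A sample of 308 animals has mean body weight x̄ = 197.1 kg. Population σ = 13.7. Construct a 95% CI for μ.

CI = x̄ ± z*(σ/√n) = 197.1 ± 1.96(13.7/√308) = 197.1 ± 1.53 = (195.57, 198.63)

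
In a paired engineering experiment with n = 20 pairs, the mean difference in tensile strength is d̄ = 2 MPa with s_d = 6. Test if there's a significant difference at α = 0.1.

t = d̄/(s_d/√n) = 2/(6/√20) = 1.491. df = 19, critical t = ±1.729. Fail to reject H₀.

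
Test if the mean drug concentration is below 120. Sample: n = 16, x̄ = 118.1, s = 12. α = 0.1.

t = (118.1 - 120)/(12/√16) = -0.633, df = 15. Critical t = -1.341. Fail to reject H₀.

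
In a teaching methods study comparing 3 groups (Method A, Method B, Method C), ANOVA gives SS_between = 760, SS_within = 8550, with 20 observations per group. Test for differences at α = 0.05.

df_between = 2, df_within = 57. F = MS_between/MS_within = 380.0/150.0 = 2.533. F_crit ≈ 3.159. Fail to reject H₀.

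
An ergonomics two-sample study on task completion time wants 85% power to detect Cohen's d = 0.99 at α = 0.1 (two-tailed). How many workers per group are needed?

z_{α/2} = 1.645, z_β = Φ⁻¹(0.85) = 1.036. For large effect (d = 0.99): n per group = 2(z_{α/2} + z_β)²/d² = 2(1.645 + 1.036)²/0.99² = 14.7 → 15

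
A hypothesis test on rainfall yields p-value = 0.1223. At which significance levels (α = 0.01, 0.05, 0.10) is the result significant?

p = 0.1223. Not significant at any of the given levels.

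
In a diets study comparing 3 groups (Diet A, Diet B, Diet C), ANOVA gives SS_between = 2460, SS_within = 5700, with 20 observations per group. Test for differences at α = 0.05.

df_between = 2, df_within = 57. F = MS_between/MS_within = 1230.0/100.0 = 12.3. F_crit ≈ 3.159. Reject H₀. At least one mean differs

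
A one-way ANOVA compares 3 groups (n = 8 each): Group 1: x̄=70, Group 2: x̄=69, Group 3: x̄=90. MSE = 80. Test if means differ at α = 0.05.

Grand mean = 76.33. SS_between = 2245.33, MS_between = 1122.67. F = 14.033, F_crit ≈ 3.467. Reject H₀.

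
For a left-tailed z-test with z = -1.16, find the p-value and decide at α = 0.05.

p = P(Z < -1.16) = Φ(-1.16) ≈ 0.123. Since p ≥ 0.05, fail to reject H₀ (not significant) at α = 0.05.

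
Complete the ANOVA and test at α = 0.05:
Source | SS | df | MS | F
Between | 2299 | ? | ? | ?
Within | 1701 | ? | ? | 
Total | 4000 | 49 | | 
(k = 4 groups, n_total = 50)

df_between = 3, df_within = 46. MS_between = 766.33, MS_within = 36.98. F = 20.724, F_crit ≈ 2.807. Reject H₀.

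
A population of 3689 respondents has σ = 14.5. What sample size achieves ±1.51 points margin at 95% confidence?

Without FPC: n₀ = (1.96×14.5/1.51)² = 354.237. With FPC: n = n₀N/(n₀+N-1) = 323.3 → n = 324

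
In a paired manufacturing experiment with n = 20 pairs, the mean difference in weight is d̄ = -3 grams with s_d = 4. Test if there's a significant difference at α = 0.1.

t = d̄/(s_d/√n) = -3/(4/√20) = -3.354. df = 19, critical t = ±1.729. Reject H₀.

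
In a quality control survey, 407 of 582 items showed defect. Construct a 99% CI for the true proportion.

p̂ = 0.699. CI = p̂ ± z*√(p̂(1-p̂)/n) = (0.65, 0.748)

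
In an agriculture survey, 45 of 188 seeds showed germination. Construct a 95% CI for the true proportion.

p̂ = 0.239. CI = p̂ ± z*√(p̂(1-p̂)/n) = (0.178, 0.3)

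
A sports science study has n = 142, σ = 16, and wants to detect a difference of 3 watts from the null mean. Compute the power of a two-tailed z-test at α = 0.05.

SE = σ/√n = 16/√142 = 1.343. Non-centrality λ = d/SE = 3/1.343 = 2.234. Power ≈ Φ(λ - z_{α/2}) = Φ(2.234 - 1.96) = Φ(0.274) = 0.608.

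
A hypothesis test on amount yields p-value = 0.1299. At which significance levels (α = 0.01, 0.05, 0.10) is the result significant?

p = 0.1299. Not significant at any of the given levels.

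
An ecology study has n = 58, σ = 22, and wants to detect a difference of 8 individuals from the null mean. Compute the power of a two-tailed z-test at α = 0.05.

SE = σ/√n = 22/√58 = 2.889. Non-centrality λ = d/SE = 8/2.889 = 2.769. Power ≈ Φ(λ - z_{α/2}) = Φ(2.769 - 1.96) = Φ(0.809) = 0.791.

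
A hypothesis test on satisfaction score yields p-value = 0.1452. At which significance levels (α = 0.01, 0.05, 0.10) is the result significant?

p = 0.1452. Not significant at any of the given levels.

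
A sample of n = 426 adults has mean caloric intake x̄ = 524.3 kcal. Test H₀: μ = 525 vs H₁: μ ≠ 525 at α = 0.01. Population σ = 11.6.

z = (x̄ - μ₀)/(σ/√n) = (524.3 - 525)/(11.6/√426) = -1.246. Critical value: ±2.576. Since |-1.246| ≤ 2.576, Fail to reject H₀.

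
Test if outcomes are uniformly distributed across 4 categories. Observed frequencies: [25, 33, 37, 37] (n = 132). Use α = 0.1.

Expected = 33 each. χ² = Σ(O-E)²/E = 2.909. df = 3, critical value = 6.251. Fail to reject H₀.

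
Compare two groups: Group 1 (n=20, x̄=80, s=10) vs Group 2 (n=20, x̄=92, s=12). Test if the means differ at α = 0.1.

Pooled sp = 11.05. t = -3.436, df = 38. Critical t = ±1.686. Reject H₀.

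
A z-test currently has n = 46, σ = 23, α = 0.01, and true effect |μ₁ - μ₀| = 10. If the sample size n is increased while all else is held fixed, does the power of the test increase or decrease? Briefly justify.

Power increases: a larger n shrinks the standard error σ/√n, moving the sampling distribution under H₁ further from the critical value.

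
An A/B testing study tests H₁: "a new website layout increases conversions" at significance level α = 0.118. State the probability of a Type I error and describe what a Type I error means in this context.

P(Type I error) = α = 0.118. A Type I error is rejecting H₀ when H₀ is actually true (false positive) — here, concluding that a new website layout increases conversions when in fact this is not the case. Consequence: rolling out a layout that doesn't actually help — wasted engineering effort.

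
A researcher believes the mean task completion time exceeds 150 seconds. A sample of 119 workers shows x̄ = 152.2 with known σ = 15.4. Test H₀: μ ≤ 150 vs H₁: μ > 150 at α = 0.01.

z = 1.558. Critical value: 2.33. Fail to reject H₀.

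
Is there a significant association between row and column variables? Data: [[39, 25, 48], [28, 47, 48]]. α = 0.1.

χ² = 8.031. df = 2, critical = 4.605. Reject H₀. Variables are dependent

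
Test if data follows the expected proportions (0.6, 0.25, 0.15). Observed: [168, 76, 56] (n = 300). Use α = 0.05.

Expected: [180.0, 75.0, 45.0]. χ² = 3.502. df = 2, critical = 5.991. Fail to reject H₀.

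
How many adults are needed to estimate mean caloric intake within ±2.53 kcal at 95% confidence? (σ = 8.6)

n = (z*σ/E)² = (1.96×8.6/2.53)² = 44.4 → n = 45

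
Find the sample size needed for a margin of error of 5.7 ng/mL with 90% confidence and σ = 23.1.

n = (z*σ/E)² = (1.645×23.1/5.7)² = 44.4 → n = 45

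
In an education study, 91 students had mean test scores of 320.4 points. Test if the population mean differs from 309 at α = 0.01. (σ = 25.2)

z = (x̄ - μ₀)/(σ/√n) = (320.4 - 309)/(25.2/√91) = 4.315. Critical value: ±2.576. Since |4.315| > 2.576, Reject H₀.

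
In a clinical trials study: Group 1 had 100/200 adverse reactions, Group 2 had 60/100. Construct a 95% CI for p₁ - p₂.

p̂₁ = 0.5, p̂₂ = 0.6. Difference = -0.1. CI = (-0.218, 0.018)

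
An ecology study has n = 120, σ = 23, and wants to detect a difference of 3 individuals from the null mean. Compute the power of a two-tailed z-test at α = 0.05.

SE = σ/√n = 23/√120 = 2.1. Non-centrality λ = d/SE = 3/2.1 = 1.429. Power ≈ Φ(λ - z_{α/2}) = Φ(1.429 - 1.96) = Φ(-0.531) = 0.298.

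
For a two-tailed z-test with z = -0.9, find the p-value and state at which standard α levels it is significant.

p = 2·P(Z > |-0.9|) = 2·(1 - Φ(0.9)) ≈ 0.3681. Not significant at any standard level.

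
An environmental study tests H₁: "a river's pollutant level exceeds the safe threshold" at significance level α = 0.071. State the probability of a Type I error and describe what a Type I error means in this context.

P(Type I error) = α = 0.071. A Type I error is rejecting H₀ when H₀ is actually true (false positive) — here, concluding that a river's pollutant level exceeds the safe threshold when in fact this is not the case. Consequence: shutting down a compliant factory unnecessarily.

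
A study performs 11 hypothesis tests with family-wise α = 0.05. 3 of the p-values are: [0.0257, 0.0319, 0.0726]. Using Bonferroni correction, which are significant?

Bonferroni α = 0.05/11 = 0.00455. None of the given p-values are significant.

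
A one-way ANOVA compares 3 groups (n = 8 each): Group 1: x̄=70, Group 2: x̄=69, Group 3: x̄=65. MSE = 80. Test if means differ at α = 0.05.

Grand mean = 68.0. SS_between = 112.0, MS_between = 56.0. F = 0.7, F_crit ≈ 3.467. Fail to reject H₀.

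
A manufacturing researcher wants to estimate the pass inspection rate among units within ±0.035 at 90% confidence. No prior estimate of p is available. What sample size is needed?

Conservative approach: use p = 0.5 (maximizes p(1-p) = 0.25). n = z²(0.25)/E² = 1.645²×0.25/0.035² = 552.2 → n = 553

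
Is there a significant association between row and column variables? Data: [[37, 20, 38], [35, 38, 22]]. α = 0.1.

χ² = 9.908. df = 2, critical = 4.605. Reject H₀. Variables are dependent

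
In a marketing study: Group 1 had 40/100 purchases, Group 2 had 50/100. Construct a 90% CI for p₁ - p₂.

p̂₁ = 0.4, p̂₂ = 0.5. Difference = -0.1. CI = (-0.215, 0.015)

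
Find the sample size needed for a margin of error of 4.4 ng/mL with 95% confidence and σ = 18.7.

n = (z*σ/E)² = (1.96×18.7/4.4)² = 69.4 → n = 70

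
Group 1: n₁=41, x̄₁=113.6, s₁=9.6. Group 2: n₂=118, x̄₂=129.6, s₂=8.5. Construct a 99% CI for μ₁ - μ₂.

Difference = -16.0. SE = √(9.6²/41 + 8.5²/118) = 1.691. CI = (-20.36, -11.64)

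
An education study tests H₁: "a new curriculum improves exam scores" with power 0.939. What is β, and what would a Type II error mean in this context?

β = 1 - power = 1 - 0.939 = 0.061. A Type II error is failing to reject H₀ when H₀ is false (false negative) — here, failing to conclude that a new curriculum improves exam scores when in fact it is true. Consequence: keeping the old curriculum when the new one would have helped students.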